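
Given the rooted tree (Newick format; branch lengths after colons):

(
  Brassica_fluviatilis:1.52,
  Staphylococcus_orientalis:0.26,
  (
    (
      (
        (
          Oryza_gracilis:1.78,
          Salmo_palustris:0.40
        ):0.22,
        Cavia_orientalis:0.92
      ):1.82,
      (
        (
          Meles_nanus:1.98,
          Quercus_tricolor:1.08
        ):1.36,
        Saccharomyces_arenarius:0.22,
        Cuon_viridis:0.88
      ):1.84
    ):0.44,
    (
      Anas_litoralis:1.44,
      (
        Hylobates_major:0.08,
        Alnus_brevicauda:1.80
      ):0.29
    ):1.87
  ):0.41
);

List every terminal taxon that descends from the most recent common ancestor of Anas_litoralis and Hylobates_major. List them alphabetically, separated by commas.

Alnus_brevicauda, Anas_litoralis, Hylobates_major

Tracing Anas_litoralis: it sits inside (Anas_litoralis,(Hylobates_major,Alnus_brevicauda)).
Tracing Hylobates_major: it sits inside (Hylobates_major,Alnus_brevicauda).
The smallest clade enclosing both is (Anas_litoralis,(Hylobates_major,Alnus_brevicauda)); the answer is its 3 terminal taxa in alphabetical order.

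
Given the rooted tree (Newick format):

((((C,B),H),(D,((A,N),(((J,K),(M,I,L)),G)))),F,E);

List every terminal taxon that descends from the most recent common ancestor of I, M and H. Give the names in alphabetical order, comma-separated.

A, B, C, D, G, H, I, J, K, L, M, N

Tracing I: it sits inside (M,I,L).
Tracing M: it sits inside (M,I,L).
Tracing H: it sits inside ((C,B),H).
The smallest clade enclosing all 3 is (((C,B),H),(D,((A,N),(((J,K),(M,I,L)),G)))); the answer is its 12 terminal taxa in alphabetical order.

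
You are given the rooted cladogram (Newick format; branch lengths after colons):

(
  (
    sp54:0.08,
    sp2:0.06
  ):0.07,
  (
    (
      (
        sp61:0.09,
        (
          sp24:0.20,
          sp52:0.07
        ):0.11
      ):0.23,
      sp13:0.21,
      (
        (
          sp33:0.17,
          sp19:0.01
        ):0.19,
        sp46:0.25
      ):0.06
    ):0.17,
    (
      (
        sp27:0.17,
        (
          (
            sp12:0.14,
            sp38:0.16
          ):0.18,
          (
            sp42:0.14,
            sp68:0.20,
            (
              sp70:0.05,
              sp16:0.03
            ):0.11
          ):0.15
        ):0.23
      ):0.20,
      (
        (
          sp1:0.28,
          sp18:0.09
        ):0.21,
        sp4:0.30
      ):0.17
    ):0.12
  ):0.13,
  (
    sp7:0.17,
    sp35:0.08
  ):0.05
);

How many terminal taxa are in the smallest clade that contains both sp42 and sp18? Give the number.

10

The MRCA of sp42 and sp18 is the node subtending ((sp27,((sp12,sp38),(sp42,sp68,(sp70,sp16)))),((sp1,sp18),sp4)).
That clade contains 10 terminal taxa: sp1, sp12, sp16, sp18, sp27, sp38, sp4, sp42, sp68, sp70.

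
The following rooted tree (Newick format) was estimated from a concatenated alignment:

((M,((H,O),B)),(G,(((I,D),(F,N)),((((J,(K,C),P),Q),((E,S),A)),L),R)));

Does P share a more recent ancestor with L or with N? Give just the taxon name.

L

The MRCA of P and L subtends ((((J,(K,C),P),Q),((E,S),A)),L) (9 taxa).
The MRCA of P and N subtends (((I,D),(F,N)),((((J,(K,C),P),Q),((E,S),A)),L),R) (14 taxa).
The first is nested inside the second, so P shares a more recent common ancestor with L.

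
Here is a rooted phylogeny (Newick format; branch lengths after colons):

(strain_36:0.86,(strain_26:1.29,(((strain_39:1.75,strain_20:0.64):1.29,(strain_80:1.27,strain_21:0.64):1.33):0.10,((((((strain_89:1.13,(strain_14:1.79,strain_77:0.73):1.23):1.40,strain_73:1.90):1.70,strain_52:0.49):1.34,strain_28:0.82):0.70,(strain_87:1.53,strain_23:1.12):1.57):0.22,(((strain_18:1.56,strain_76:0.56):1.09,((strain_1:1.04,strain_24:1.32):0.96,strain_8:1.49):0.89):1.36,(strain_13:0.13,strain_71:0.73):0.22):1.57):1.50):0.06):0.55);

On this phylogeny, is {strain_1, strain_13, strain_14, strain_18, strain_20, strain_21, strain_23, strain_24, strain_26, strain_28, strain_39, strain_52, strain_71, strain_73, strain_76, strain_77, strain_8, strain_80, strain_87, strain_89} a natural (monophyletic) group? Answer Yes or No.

The most recent common ancestor of these taxa subtends (strain_26,(((strain_39,strain_20),(strain_80,strain_21)),((((((strain_89,(strain_14,strain_77)),strain_73),strain_52),strain_28),(strain_87,strain_23)),(((strain_18,strain_76),((strain_1,strain_24),strain_8)),(strain_13,strain_71))))).
That clade has exactly 20 tips — every listed taxon and nothing else — so the group is monophyletic.

Yes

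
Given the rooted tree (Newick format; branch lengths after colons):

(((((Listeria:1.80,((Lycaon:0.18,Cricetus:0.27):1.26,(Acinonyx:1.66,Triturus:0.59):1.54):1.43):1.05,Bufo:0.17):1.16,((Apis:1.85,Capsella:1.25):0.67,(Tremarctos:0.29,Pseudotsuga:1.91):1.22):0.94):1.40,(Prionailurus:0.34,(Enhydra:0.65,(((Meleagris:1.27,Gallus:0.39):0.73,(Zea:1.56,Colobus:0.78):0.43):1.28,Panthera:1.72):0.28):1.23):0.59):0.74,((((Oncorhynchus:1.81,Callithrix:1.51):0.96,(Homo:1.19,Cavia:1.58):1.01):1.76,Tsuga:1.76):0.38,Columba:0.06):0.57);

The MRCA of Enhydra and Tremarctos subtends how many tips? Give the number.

17

The MRCA of Enhydra and Tremarctos is the node subtending ((((Listeria,((Lycaon,Cricetus),(Acinonyx,Triturus))),Bufo),((Apis,Capsella),(Tremarctos,Pseudotsuga))),(Prionailurus,(Enhydra,(((Meleagris,Gallus),(Zea,Colobus)),Panthera)))).
That clade contains 17 terminal taxa: Acinonyx, Apis, Bufo, Capsella, Colobus, Cricetus, Enhydra, Gallus, Listeria, Lycaon, Meleagris, Panthera, Prionailurus, Pseudotsuga, Tremarctos, Triturus, Zea.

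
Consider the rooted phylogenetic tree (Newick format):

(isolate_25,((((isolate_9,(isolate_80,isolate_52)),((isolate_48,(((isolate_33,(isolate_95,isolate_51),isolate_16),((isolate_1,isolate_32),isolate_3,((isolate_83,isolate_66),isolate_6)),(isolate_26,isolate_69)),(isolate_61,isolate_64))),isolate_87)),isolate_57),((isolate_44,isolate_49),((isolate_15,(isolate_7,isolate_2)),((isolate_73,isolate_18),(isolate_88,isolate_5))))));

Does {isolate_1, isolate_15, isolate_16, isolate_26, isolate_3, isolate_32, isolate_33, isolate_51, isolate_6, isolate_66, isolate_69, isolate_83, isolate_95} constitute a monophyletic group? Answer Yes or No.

The MRCA of the listed taxa subtends ((((isolate_9,(isolate_80,isolate_52)),((isolate_48,(((isolate_33,(isolate_95,isolate_51),isolate_16),((isolate_1,isolate_32),isolate_3,((isolate_83,isolate_66),isolate_6)),(isolate_26,isolate_69)),(isolate_61,isolate_64))),isolate_87)),isolate_57),((isolate_44,isolate_49),((isolate_15,(isolate_7,isolate_2)),((isolate_73,isolate_18),(isolate_88,isolate_5))))).
That clade also contains isolate_18, isolate_2, isolate_44, isolate_48, isolate_49, isolate_5, isolate_52, isolate_57, isolate_61, isolate_64, isolate_7, isolate_73, isolate_80, isolate_87, isolate_88, isolate_9, which are not in the proposed group, so the group is not monophyletic.

No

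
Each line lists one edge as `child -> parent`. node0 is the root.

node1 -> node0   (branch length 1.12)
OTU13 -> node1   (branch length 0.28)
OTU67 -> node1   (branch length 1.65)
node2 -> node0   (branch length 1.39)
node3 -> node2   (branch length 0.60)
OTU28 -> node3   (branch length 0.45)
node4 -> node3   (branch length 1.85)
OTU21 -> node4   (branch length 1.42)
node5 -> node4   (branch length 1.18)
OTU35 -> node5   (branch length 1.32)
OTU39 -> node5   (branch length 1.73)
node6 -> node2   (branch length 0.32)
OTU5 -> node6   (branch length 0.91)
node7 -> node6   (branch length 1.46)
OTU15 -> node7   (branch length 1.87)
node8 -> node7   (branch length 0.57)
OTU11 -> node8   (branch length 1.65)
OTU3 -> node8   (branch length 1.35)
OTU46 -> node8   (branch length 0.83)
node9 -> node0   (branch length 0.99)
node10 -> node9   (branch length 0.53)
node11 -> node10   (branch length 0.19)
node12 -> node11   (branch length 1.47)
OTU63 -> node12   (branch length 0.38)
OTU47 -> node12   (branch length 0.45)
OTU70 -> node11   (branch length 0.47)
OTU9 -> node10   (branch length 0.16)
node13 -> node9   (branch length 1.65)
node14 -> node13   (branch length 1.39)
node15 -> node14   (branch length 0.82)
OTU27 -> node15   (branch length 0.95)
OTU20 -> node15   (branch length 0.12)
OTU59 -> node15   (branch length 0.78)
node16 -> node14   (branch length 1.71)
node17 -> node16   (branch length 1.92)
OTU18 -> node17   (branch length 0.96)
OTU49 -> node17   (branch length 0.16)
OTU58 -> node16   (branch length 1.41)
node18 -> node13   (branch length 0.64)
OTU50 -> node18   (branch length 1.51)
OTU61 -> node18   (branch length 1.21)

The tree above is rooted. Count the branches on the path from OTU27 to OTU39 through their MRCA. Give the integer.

10

The MRCA of OTU27 and OTU39 is the root of the tree.
From OTU27 up to that node: 5 branches. From OTU39 up to the same node: 5 branches. Total: 5 + 5 = 10.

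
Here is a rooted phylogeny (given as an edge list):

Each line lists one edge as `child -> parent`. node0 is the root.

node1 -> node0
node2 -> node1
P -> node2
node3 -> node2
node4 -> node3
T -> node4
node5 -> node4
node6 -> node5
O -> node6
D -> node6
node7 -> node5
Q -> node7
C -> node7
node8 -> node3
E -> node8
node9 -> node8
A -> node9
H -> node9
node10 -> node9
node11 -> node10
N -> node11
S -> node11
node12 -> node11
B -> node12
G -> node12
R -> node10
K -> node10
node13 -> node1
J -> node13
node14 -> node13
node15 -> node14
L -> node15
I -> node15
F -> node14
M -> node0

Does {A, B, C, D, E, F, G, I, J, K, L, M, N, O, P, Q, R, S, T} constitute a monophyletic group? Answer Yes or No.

The MRCA of the listed taxa is the root, so the smallest clade containing them is the whole tree.
That clade also contains H, which is not in the proposed group, so the group is not monophyletic.

No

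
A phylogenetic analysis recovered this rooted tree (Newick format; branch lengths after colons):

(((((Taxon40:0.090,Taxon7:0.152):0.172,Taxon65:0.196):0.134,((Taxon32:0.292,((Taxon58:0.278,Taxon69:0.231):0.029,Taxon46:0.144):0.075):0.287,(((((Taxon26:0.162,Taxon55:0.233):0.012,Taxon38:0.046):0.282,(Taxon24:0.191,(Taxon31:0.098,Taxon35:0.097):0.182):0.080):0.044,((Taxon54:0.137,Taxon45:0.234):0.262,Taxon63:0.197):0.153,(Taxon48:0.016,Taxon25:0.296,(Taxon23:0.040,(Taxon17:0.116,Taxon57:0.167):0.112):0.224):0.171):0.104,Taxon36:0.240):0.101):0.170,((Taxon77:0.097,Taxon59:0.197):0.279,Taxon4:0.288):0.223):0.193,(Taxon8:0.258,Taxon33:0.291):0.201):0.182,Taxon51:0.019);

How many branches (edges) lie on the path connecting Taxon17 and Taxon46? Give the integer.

9

The MRCA of Taxon17 and Taxon46 is the node subtending ((Taxon32,((Taxon58,Taxon69),Taxon46)),(((((Taxon26,Taxon55),Taxon38),(Taxon24,(Taxon31,Taxon35))),((Taxon54,Taxon45),Taxon63),(Taxon48,Taxon25,(Taxon23,(Taxon17,Taxon57)))),Taxon36)).
From Taxon17 up to that node: 6 branches. From Taxon46 up to the same node: 3 branches. Total: 6 + 3 = 9.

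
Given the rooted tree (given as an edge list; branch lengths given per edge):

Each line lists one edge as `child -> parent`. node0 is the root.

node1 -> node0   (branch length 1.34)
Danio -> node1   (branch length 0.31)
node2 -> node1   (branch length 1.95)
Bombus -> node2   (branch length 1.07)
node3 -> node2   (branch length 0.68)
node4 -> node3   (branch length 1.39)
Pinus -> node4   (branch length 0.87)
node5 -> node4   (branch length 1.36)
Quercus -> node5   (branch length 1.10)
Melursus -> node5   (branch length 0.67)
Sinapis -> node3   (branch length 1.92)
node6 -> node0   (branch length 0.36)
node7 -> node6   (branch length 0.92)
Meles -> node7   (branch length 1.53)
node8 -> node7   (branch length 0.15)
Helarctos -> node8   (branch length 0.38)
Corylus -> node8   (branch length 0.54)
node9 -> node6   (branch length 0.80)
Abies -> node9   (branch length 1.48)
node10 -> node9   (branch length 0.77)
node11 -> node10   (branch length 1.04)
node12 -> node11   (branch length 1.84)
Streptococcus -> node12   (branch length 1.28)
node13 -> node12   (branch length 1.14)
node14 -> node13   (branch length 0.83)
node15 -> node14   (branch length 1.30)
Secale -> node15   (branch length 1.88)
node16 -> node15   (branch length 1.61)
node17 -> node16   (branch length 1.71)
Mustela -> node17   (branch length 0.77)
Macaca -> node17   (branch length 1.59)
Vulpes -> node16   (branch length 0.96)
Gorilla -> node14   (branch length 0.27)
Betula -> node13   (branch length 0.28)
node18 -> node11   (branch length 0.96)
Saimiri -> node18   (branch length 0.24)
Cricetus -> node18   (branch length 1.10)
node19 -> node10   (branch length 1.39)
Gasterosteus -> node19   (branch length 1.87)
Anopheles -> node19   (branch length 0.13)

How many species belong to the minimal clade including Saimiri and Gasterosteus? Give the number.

11

The MRCA of Saimiri and Gasterosteus is the node subtending (((Streptococcus,(((Secale,((Mustela,Macaca),Vulpes)),Gorilla),Betula)),(Saimiri,Cricetus)),(Gasterosteus,Anopheles)).
That clade contains 11 terminal taxa: Anopheles, Betula, Cricetus, Gasterosteus, Gorilla, Macaca, Mustela, Saimiri, Secale, Streptococcus, Vulpes.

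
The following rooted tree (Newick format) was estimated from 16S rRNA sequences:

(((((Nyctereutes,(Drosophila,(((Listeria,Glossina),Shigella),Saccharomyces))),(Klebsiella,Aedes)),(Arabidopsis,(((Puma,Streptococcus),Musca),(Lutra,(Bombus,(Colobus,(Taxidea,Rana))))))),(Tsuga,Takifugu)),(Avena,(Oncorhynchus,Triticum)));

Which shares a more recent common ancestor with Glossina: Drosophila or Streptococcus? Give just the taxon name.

The MRCA of Glossina and Drosophila subtends (Drosophila,(((Listeria,Glossina),Shigella),Saccharomyces)) (5 taxa).
The MRCA of Glossina and Streptococcus subtends (((Nyctereutes,(Drosophila,(((Listeria,Glossina),Shigella),Saccharomyces))),(Klebsiella,Aedes)),(Arabidopsis,(((Puma,Streptococcus),Musca),(Lutra,(Bombus,(Colobus,(Taxidea,Rana))))))) (17 taxa).
The first is nested inside the second, so Glossina shares a more recent common ancestor with Drosophila.

Drosophila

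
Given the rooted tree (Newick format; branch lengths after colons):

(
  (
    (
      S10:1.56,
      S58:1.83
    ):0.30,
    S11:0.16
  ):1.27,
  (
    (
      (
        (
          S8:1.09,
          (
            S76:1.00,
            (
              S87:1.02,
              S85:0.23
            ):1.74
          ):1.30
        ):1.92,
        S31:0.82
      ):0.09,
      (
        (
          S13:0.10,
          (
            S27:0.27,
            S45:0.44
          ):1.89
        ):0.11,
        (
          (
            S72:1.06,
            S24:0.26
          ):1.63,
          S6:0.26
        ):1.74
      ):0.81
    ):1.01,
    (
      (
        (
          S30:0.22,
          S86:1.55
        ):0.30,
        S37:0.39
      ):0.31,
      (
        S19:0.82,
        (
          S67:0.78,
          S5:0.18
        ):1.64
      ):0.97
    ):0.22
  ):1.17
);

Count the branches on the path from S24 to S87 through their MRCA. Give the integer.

9

The MRCA of S24 and S87 is the node subtending (((S8,(S76,(S87,S85))),S31),((S13,(S27,S45)),((S72,S24),S6))).
From S24 up to that node: 4 branches. From S87 up to the same node: 5 branches. Total: 4 + 5 = 9.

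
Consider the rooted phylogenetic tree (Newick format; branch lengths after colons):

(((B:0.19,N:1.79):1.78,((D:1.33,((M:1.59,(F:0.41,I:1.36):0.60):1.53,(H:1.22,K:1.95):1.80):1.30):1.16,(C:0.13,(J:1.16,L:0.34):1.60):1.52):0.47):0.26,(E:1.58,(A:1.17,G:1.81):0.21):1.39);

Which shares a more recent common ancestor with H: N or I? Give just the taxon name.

I

The MRCA of H and I subtends ((M,(F,I)),(H,K)) (5 taxa).
The MRCA of H and N subtends ((B,N),((D,((M,(F,I)),(H,K))),(C,(J,L)))) (11 taxa).
The first is nested inside the second, so H shares a more recent common ancestor with I.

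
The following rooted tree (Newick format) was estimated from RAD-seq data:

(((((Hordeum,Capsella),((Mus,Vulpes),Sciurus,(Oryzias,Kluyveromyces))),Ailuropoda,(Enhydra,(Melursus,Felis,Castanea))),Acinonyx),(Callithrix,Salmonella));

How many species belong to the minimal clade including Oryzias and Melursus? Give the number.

The MRCA of Oryzias and Melursus is the node subtending (((Hordeum,Capsella),((Mus,Vulpes),Sciurus,(Oryzias,Kluyveromyces))),Ailuropoda,(Enhydra,(Melursus,Felis,Castanea))).
That clade contains 12 terminal taxa: Ailuropoda, Capsella, Castanea, Enhydra, Felis, Hordeum, Kluyveromyces, Melursus, Mus, Oryzias, Sciurus, Vulpes.

12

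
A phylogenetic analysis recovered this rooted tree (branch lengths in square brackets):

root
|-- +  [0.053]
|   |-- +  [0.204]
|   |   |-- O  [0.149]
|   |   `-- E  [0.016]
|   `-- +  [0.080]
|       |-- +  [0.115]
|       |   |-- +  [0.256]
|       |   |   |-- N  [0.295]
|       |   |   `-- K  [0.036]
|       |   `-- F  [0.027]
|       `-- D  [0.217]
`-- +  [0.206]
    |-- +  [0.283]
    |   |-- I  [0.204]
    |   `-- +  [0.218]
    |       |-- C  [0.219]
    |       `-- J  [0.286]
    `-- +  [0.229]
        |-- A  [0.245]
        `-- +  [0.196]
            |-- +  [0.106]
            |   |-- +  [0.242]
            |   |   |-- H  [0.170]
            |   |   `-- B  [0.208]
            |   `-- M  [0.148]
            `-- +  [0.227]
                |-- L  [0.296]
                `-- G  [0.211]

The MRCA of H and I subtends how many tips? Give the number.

The MRCA of H and I is the node subtending ((I,(C,J)),(A,(((H,B),M),(L,G)))).
That clade contains 9 terminal taxa: A, B, C, G, H, I, J, L, M.

9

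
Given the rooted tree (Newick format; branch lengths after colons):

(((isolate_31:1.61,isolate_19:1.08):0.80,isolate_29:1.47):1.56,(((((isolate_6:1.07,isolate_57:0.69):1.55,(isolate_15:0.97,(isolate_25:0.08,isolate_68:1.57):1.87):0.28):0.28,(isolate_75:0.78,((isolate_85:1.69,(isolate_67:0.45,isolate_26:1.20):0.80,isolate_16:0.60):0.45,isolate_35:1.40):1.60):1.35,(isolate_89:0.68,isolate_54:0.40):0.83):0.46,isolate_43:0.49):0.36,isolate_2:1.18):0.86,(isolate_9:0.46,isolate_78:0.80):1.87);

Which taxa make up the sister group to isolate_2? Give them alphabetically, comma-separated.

isolate_15, isolate_16, isolate_25, isolate_26, isolate_35, isolate_43, isolate_54, isolate_57, isolate_6, isolate_67, isolate_68, isolate_75, isolate_85, isolate_89

isolate_2 attaches to the tree at the node subtending (((((isolate_6,isolate_57),(isolate_15,(isolate_25,isolate_68))),(isolate_75,((isolate_85,(isolate_67,isolate_26),isolate_16),isolate_35)),(isolate_89,isolate_54)),isolate_43),isolate_2).
The other lineage descending from that same node — the sister group — is ((((isolate_6,isolate_57),(isolate_15,(isolate_25,isolate_68))),(isolate_75,((isolate_85,(isolate_67,isolate_26),isolate_16),isolate_35)),(isolate_89,isolate_54)),isolate_43); its 14 tips in alphabetical order are the answer.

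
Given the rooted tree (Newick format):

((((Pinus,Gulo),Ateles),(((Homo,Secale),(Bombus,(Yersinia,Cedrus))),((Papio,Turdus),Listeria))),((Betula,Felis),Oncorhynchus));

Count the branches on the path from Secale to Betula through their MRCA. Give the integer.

The MRCA of Secale and Betula is the root of the tree.
From Secale up to that node: 5 branches. From Betula up to the same node: 3 branches. Total: 5 + 3 = 8.

8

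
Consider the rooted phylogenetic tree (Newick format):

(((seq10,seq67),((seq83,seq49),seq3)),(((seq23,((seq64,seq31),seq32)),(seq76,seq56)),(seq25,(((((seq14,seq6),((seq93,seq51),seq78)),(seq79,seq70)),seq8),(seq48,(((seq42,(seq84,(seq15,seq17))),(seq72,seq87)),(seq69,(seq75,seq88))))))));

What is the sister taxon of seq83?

seq49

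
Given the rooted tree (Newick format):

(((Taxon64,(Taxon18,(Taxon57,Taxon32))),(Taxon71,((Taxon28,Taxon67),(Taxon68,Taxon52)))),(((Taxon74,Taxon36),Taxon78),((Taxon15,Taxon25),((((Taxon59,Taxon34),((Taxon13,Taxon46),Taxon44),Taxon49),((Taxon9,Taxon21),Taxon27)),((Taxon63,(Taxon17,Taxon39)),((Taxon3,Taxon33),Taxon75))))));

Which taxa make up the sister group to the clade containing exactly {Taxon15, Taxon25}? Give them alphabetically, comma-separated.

The clade containing exactly {Taxon15, Taxon25} attaches to the tree at the node subtending ((Taxon15,Taxon25),((((Taxon59,Taxon34),((Taxon13,Taxon46),Taxon44),Taxon49),((Taxon9,Taxon21),Taxon27)),((Taxon63,(Taxon17,Taxon39)),((Taxon3,Taxon33),Taxon75)))).
The other lineage descending from that same node — the sister group — is ((((Taxon59,Taxon34),((Taxon13,Taxon46),Taxon44),Taxon49),((Taxon9,Taxon21),Taxon27)),((Taxon63,(Taxon17,Taxon39)),((Taxon3,Taxon33),Taxon75))); its 15 tips in alphabetical order are the answer.

Taxon13, Taxon17, Taxon21, Taxon27, Taxon3, Taxon33, Taxon34, Taxon39, Taxon44, Taxon46, Taxon49, Taxon59, Taxon63, Taxon75, Taxon9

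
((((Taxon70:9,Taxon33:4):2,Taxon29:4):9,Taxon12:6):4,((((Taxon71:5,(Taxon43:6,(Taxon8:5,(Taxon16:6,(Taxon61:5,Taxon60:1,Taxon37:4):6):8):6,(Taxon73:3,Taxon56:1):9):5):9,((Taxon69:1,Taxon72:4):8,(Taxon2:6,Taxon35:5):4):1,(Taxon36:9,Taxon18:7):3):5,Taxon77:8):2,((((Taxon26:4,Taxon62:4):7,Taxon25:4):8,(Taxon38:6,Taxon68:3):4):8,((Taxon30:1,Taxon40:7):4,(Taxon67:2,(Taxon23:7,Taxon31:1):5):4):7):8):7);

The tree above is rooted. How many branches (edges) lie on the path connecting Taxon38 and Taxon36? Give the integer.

8

The MRCA of Taxon38 and Taxon36 is the node subtending ((((Taxon71,(Taxon43,(Taxon8,(Taxon16,(Taxon61,Taxon60,Taxon37))),(Taxon73,Taxon56))),((Taxon69,Taxon72),(Taxon2,Taxon35)),(Taxon36,Taxon18)),Taxon77),((((Taxon26,Taxon62),Taxon25),(Taxon38,Taxon68)),((Taxon30,Taxon40),(Taxon67,(Taxon23,Taxon31))))).
From Taxon38 up to that node: 4 branches. From Taxon36 up to the same node: 4 branches. Total: 4 + 4 = 8.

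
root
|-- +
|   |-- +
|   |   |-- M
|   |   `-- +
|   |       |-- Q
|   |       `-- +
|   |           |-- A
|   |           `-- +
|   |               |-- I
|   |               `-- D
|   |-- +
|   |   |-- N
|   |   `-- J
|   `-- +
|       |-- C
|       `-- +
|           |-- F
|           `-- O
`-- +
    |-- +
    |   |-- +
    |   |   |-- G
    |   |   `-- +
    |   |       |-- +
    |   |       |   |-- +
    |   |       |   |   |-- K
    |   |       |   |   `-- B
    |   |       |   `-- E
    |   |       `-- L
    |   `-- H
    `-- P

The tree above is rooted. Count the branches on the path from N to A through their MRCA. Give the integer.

6

The MRCA of N and A is the node subtending ((M,(Q,(A,(I,D)))),(N,J),(C,(F,O))).
From N up to that node: 2 branches. From A up to the same node: 4 branches. Total: 2 + 4 = 6.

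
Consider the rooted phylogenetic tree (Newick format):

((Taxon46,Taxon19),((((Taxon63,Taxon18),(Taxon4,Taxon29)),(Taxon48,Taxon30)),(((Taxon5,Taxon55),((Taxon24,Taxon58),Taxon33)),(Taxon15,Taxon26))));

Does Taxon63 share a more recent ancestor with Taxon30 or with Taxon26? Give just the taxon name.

The MRCA of Taxon63 and Taxon30 subtends (((Taxon63,Taxon18),(Taxon4,Taxon29)),(Taxon48,Taxon30)) (6 taxa).
The MRCA of Taxon63 and Taxon26 subtends ((((Taxon63,Taxon18),(Taxon4,Taxon29)),(Taxon48,Taxon30)),(((Taxon5,Taxon55),((Taxon24,Taxon58),Taxon33)),(Taxon15,Taxon26))) (13 taxa).
The first is nested inside the second, so Taxon63 shares a more recent common ancestor with Taxon30.

Taxon30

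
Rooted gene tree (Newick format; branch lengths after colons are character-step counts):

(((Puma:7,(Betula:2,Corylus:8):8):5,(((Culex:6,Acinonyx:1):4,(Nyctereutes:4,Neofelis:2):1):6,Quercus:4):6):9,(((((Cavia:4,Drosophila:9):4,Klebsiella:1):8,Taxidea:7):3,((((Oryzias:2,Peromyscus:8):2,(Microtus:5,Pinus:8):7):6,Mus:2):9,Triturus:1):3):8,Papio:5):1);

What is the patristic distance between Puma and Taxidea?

40

The path runs Puma → … → MRCA → … → Taxidea; the MRCA is the root of the tree.
Branch lengths along that path: 7 + 5 + 9 + 1 + 8 + 3 + 7 = 40.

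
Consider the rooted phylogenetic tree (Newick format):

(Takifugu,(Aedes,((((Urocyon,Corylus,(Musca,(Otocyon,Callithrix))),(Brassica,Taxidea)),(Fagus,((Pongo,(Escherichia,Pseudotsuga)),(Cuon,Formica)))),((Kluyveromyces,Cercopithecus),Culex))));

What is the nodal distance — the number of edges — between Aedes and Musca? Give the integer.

The MRCA of Aedes and Musca is the node subtending (Aedes,((((Urocyon,Corylus,(Musca,(Otocyon,Callithrix))),(Brassica,Taxidea)),(Fagus,((Pongo,(Escherichia,Pseudotsuga)),(Cuon,Formica)))),((Kluyveromyces,Cercopithecus),Culex))).
From Aedes up to that node: 1 branch. From Musca up to the same node: 6 branches. Total: 1 + 6 = 7.

7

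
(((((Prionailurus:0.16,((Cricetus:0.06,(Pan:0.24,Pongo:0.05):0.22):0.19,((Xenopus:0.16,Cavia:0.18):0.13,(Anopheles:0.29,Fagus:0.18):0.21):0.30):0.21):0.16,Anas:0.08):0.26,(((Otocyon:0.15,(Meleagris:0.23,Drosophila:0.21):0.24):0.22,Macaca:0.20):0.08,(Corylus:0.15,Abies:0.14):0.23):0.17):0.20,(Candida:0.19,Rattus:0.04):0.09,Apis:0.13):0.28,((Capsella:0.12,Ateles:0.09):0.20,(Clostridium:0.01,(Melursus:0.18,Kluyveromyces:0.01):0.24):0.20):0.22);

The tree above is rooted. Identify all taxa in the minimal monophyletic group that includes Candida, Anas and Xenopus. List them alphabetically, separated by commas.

Abies, Anas, Anopheles, Apis, Candida, Cavia, Corylus, Cricetus, Drosophila, Fagus, Macaca, Meleagris, Otocyon, Pan, Pongo, Prionailurus, Rattus, Xenopus

Tracing Candida: it sits inside (Candida,Rattus).
Tracing Anas: it sits inside ((Prionailurus,((Cricetus,(Pan,Pongo)),((Xenopus,Cavia),(Anopheles,Fagus)))),Anas).
Tracing Xenopus: it sits inside (Xenopus,Cavia).
The smallest clade enclosing all 3 is ((((Prionailurus,((Cricetus,(Pan,Pongo)),((Xenopus,Cavia),(Anopheles,Fagus)))),Anas),(((Otocyon,(Meleagris,Drosophila)),Macaca),(Corylus,Abies))),(Candida,Rattus),Apis); the answer is its 18 terminal taxa in alphabetical order.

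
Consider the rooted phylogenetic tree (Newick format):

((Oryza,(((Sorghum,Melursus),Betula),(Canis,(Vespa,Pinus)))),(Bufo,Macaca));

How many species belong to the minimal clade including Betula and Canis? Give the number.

6

The MRCA of Betula and Canis is the node subtending (((Sorghum,Melursus),Betula),(Canis,(Vespa,Pinus))).
That clade contains 6 terminal taxa: Betula, Canis, Melursus, Pinus, Sorghum, Vespa.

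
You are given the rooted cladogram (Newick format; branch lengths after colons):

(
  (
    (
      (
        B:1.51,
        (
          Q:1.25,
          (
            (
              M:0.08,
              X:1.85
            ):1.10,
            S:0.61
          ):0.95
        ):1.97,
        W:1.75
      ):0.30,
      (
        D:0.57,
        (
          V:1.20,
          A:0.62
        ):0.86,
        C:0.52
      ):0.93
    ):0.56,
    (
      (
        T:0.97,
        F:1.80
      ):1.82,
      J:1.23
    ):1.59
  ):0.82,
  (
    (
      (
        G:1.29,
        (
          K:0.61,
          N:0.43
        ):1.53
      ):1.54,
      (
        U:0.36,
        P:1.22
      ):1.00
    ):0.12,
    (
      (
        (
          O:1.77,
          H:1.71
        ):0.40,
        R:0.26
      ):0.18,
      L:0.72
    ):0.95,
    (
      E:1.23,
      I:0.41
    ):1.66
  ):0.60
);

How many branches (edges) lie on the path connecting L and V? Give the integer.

8

The MRCA of L and V is the root of the tree.
From L up to that node: 3 branches. From V up to the same node: 5 branches. Total: 3 + 5 = 8.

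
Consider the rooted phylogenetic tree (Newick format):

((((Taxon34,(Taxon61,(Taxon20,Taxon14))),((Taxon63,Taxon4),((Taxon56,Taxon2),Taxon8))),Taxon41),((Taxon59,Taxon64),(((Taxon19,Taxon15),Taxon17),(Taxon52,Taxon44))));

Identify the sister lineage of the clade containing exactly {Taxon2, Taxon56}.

Taxon8

The clade containing exactly {Taxon2, Taxon56} attaches to the tree at the node subtending ((Taxon56,Taxon2),Taxon8).
The other lineage descending from that same node — the sister group — is the single tip Taxon8.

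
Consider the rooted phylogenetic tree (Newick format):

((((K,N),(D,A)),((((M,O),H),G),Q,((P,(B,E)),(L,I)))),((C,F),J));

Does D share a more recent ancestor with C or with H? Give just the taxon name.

H

The MRCA of D and H subtends (((K,N),(D,A)),((((M,O),H),G),Q,((P,(B,E)),(L,I)))) (14 taxa).
The MRCA of D and C is the root, subtending the entire tree (17 taxa).
The first is nested inside the second, so D shares a more recent common ancestor with H.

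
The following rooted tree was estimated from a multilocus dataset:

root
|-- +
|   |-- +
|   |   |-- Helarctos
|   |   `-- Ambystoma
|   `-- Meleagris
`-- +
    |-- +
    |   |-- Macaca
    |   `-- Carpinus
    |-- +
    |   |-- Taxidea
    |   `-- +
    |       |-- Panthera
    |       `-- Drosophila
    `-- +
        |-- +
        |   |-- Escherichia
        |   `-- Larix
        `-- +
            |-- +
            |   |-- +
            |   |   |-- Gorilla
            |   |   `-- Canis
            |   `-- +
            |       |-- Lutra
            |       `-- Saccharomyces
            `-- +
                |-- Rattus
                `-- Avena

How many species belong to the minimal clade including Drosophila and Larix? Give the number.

13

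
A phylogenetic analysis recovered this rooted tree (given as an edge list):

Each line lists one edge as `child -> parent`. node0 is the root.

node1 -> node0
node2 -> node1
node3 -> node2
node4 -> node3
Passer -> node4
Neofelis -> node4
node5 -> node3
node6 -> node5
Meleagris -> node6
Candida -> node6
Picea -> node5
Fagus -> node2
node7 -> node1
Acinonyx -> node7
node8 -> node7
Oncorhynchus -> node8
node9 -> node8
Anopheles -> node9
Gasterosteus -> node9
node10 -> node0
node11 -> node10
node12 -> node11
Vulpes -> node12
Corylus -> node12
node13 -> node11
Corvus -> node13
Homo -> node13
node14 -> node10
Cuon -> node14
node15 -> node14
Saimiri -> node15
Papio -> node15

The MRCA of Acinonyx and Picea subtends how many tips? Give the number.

10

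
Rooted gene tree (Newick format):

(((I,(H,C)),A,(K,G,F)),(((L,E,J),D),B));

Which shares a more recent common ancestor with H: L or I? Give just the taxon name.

I

The MRCA of H and I subtends (I,(H,C)) (3 taxa).
The MRCA of H and L is the root, subtending the entire tree (12 taxa).
The first is nested inside the second, so H shares a more recent common ancestor with I.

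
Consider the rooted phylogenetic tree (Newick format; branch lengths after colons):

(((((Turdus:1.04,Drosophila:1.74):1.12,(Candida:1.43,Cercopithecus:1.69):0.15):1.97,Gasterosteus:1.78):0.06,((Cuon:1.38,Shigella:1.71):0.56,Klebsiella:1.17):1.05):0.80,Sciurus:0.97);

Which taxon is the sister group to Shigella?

Cuon

Shigella attaches to the tree at the node subtending (Cuon,Shigella).
The other lineage descending from that same node — the sister group — is the single tip Cuon.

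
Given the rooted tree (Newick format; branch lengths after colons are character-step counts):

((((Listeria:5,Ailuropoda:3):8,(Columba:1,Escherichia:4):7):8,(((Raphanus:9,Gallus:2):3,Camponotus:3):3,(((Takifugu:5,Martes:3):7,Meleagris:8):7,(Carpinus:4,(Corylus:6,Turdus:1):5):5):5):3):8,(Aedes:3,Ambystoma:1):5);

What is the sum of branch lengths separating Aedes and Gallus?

27

The path runs Aedes → … → MRCA → … → Gallus; the MRCA is the root of the tree.
Branch lengths along that path: 3 + 5 + 8 + 3 + 3 + 3 + 2 = 27.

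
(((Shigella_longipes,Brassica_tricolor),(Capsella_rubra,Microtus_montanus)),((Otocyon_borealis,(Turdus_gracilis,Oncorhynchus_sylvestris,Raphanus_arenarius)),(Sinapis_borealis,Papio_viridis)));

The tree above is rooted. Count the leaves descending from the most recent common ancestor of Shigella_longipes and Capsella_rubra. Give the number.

4

The MRCA of Shigella_longipes and Capsella_rubra is the node subtending ((Shigella_longipes,Brassica_tricolor),(Capsella_rubra,Microtus_montanus)).
That clade contains 4 terminal taxa: Brassica_tricolor, Capsella_rubra, Microtus_montanus, Shigella_longipes.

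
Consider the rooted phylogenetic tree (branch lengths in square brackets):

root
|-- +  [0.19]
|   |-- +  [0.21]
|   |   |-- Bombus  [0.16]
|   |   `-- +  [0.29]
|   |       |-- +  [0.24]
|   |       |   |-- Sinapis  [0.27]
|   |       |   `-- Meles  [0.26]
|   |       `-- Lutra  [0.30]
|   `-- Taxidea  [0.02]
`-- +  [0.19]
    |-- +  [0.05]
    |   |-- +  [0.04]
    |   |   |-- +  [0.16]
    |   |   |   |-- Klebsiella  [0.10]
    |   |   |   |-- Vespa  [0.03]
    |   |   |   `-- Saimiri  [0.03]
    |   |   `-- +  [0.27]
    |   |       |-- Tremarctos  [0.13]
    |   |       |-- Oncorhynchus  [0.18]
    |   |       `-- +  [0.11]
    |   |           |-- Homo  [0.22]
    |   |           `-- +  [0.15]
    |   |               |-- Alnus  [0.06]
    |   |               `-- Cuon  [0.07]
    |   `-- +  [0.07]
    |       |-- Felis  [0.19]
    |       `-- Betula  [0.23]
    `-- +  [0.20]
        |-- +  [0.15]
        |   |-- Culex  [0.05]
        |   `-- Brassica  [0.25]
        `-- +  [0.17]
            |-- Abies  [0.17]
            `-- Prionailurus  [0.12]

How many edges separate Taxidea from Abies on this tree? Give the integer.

6

The MRCA of Taxidea and Abies is the root of the tree.
From Taxidea up to that node: 2 branches. From Abies up to the same node: 4 branches. Total: 2 + 4 = 6.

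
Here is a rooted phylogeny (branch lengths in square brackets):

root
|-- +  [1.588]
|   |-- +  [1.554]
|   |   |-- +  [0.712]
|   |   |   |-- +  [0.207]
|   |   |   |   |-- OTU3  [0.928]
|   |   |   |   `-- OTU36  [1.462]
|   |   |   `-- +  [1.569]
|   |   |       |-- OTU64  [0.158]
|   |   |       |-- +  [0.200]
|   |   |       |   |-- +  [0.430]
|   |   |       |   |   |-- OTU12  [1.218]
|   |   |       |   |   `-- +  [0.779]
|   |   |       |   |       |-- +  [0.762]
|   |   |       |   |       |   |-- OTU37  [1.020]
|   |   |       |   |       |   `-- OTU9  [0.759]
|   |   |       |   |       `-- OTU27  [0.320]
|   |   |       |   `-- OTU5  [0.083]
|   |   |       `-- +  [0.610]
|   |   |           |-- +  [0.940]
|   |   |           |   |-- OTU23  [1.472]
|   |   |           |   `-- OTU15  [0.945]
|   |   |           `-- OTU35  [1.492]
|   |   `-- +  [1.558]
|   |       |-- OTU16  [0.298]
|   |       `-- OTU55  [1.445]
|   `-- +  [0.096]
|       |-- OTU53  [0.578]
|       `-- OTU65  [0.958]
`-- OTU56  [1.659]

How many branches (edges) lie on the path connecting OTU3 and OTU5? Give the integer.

5

The MRCA of OTU3 and OTU5 is the node subtending ((OTU3,OTU36),(OTU64,((OTU12,((OTU37,OTU9),OTU27)),OTU5),((OTU23,OTU15),OTU35))).
From OTU3 up to that node: 2 branches. From OTU5 up to the same node: 3 branches. Total: 2 + 3 = 5.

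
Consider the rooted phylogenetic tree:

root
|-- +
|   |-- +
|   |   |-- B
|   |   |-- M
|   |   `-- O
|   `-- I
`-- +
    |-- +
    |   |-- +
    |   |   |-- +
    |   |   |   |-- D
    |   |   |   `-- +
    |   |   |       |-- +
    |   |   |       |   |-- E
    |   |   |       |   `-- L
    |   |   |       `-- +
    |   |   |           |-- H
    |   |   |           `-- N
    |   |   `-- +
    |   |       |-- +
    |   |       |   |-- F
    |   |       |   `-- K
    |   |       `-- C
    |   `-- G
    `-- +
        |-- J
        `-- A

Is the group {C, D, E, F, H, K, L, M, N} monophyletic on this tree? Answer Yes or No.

No

The MRCA of the listed taxa is the root, so the smallest clade containing them is the whole tree.
That clade also contains A, B, G, I, J, O, which are not in the proposed group, so the group is not monophyletic.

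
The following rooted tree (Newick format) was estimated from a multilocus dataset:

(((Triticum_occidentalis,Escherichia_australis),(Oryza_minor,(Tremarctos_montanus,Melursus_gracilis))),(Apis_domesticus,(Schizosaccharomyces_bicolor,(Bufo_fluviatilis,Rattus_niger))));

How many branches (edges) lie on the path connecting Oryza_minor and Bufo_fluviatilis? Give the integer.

7

The MRCA of Oryza_minor and Bufo_fluviatilis is the root of the tree.
From Oryza_minor up to that node: 3 branches. From Bufo_fluviatilis up to the same node: 4 branches. Total: 3 + 4 = 7.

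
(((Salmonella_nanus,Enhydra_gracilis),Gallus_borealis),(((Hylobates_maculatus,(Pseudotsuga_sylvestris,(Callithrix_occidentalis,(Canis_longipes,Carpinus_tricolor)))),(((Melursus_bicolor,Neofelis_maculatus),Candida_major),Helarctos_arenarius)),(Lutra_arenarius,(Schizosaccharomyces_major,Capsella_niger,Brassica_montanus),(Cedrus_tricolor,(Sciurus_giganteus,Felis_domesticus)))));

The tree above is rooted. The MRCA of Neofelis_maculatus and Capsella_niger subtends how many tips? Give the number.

The MRCA of Neofelis_maculatus and Capsella_niger is the node subtending (((Hylobates_maculatus,(Pseudotsuga_sylvestris,(Callithrix_occidentalis,(Canis_longipes,Carpinus_tricolor)))),(((Melursus_bicolor,Neofelis_maculatus),Candida_major),Helarctos_arenarius)),(Lutra_arenarius,(Schizosaccharomyces_major,Capsella_niger,Brassica_montanus),(Cedrus_tricolor,(Sciurus_giganteus,Felis_domesticus)))).
That clade contains 16 terminal taxa: Brassica_montanus, Callithrix_occidentalis, Candida_major, Canis_longipes, Capsella_niger, Carpinus_tricolor, Cedrus_tricolor, Felis_domesticus, Helarctos_arenarius, Hylobates_maculatus, Lutra_arenarius, Melursus_bicolor, Neofelis_maculatus, Pseudotsuga_sylvestris, Schizosaccharomyces_major, Sciurus_giganteus.

16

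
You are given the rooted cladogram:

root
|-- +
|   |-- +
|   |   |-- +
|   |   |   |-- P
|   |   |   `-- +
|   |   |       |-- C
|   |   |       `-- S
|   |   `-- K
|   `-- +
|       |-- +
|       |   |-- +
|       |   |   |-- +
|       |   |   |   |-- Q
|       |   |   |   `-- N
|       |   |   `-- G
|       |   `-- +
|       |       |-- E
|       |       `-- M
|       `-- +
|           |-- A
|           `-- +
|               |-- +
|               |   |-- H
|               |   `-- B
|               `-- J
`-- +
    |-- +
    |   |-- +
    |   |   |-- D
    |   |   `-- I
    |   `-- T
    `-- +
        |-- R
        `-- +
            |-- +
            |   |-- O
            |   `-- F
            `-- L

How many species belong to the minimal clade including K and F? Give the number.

20

The MRCA of K and F is the root, so the clade is the entire tree.
That clade contains 20 terminal taxa: A, B, C, D, E, F, G, H, I, J, K, L, M, N, O, P, Q, R, S, T.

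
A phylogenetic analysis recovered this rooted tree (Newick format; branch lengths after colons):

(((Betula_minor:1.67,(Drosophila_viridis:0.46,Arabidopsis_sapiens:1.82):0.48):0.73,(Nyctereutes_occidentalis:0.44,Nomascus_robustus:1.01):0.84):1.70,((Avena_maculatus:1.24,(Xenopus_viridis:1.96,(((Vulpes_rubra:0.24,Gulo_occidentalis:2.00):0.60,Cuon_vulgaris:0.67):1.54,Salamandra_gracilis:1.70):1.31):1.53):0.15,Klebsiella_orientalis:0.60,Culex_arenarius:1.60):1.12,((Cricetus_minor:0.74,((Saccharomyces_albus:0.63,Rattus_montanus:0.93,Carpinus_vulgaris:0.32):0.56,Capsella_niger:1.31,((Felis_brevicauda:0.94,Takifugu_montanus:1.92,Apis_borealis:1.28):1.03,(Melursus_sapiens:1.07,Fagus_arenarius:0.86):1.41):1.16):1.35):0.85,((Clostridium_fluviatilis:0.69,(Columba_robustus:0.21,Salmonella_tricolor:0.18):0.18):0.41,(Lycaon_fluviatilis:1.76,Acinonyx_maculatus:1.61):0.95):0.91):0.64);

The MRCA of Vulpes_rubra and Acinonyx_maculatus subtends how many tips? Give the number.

28

The MRCA of Vulpes_rubra and Acinonyx_maculatus is the root, so the clade is the entire tree.
That clade contains 28 terminal taxa: Acinonyx_maculatus, Apis_borealis, Arabidopsis_sapiens, Avena_maculatus, Betula_minor, Capsella_niger, Carpinus_vulgaris, Clostridium_fluviatilis, Columba_robustus, Cricetus_minor, Culex_arenarius, Cuon_vulgaris, Drosophila_viridis, Fagus_arenarius, Felis_brevicauda, Gulo_occidentalis, Klebsiella_orientalis, Lycaon_fluviatilis, Melursus_sapiens, Nomascus_robustus, Nyctereutes_occidentalis, Rattus_montanus, Saccharomyces_albus, Salamandra_gracilis, Salmonella_tricolor, Takifugu_montanus, Vulpes_rubra, Xenopus_viridis.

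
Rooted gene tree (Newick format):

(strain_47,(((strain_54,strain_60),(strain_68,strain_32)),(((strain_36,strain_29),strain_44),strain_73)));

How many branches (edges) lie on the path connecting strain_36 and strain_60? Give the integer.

The MRCA of strain_36 and strain_60 is the node subtending (((strain_54,strain_60),(strain_68,strain_32)),(((strain_36,strain_29),strain_44),strain_73)).
From strain_36 up to that node: 4 branches. From strain_60 up to the same node: 3 branches. Total: 4 + 3 = 7.

7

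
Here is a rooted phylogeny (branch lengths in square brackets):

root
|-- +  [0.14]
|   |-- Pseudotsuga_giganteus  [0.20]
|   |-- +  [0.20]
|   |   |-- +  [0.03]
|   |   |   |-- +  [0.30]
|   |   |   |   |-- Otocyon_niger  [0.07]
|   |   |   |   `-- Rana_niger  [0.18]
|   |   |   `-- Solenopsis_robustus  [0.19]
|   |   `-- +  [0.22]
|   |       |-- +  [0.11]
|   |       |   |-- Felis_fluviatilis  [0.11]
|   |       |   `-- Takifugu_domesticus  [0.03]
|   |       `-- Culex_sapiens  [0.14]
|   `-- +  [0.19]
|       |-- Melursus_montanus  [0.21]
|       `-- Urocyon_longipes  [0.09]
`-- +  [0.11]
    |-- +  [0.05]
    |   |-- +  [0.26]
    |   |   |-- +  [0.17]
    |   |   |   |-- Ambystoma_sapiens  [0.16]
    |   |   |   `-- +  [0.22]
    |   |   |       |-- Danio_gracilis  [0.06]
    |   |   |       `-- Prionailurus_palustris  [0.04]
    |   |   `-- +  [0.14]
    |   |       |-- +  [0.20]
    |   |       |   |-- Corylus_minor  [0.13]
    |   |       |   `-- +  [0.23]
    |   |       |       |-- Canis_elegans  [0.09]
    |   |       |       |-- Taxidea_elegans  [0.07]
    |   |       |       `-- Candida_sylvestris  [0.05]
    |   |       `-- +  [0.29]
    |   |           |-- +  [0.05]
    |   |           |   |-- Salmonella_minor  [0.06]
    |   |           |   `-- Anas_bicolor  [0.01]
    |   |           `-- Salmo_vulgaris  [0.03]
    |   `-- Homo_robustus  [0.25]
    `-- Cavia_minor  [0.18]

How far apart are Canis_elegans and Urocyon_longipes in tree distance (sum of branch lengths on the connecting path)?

1.50

The path runs Canis_elegans → … → MRCA → … → Urocyon_longipes; the MRCA is the root of the tree.
Branch lengths along that path: 0.09 + 0.23 + 0.20 + 0.14 + 0.26 + 0.05 + 0.11 + 0.14 + 0.19 + 0.09 = 1.50.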